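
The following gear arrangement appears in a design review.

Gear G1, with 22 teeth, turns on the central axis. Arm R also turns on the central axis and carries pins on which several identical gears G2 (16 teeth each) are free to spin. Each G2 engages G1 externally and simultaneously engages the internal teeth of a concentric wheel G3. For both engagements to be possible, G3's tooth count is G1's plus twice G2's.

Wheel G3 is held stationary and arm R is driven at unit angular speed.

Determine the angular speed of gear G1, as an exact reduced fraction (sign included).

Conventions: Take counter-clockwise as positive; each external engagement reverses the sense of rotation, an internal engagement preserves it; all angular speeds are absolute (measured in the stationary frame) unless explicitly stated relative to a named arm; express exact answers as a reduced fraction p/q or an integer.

topology: planetary set — G1 22T / G2 16T / G3 54T, arm = carrier (Willis)
ring teeth: 22 + 2·16 = 54
22(ω_sun−ω_arm) = −54(ω_ring−ω_arm),  ω_ring = 0, ω_arm = 1
ω_sun = 1 − (54/22)(0−1) = 38/11
exact speed ratio = 38/11

38/11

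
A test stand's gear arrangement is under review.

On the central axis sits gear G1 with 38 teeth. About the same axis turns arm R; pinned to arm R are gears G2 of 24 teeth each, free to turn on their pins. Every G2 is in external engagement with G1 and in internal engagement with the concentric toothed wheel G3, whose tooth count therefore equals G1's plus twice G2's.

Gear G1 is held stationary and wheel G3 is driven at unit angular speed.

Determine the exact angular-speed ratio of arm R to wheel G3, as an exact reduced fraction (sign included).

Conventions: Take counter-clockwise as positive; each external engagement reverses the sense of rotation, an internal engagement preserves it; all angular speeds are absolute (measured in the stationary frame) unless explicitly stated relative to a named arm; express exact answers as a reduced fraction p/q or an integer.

class = planetary set [G3 = 38+2·24 = 86; Willis about the carrier]
ring teeth: 38 + 2·24 = 86
38(ω_sun−ω_arm) = −86(ω_ring−ω_arm),  ω_sun = 0, ω_ring = 1
38(0−ω_arm) = −86(1−ω_arm)  ⇒  124·ω_arm = 86  ⇒  ω_arm = 43/62
ω_out/ω_in = 43/62

43/62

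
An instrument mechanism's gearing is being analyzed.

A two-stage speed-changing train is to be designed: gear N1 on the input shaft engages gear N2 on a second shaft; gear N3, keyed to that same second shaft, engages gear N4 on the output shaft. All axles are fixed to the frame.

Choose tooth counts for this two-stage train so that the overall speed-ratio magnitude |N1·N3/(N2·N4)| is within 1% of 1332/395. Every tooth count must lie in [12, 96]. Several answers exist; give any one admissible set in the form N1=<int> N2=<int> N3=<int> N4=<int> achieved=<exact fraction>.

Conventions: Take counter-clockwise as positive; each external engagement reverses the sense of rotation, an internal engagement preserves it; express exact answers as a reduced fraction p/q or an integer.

N1=54 N2=15 N3=74 N4=79 achieved=1332/395

class = fixed-axis compound train [2-stage, 1332/395 wanted]
target = 1332/395 in lowest terms: an exact hit needs N1·N3 = k·1332 and N2·N4 = k·395 for one integer k, every count in [12, 96]; additionally prefer no 1:1 stage (N1 ≠ N2, N3 ≠ N4)
k = 1…2: no 1:1-free in-range split of k·1332 and k·395 into factor pairs; take k = 3
k = 3: N1·N3 = 3996 = 54·74, N2·N4 = 1185 = 15·79
achieved = 54·74/(15·79) = 1332/395; |achieved − target| = 0 ≤ 333/9875 ✓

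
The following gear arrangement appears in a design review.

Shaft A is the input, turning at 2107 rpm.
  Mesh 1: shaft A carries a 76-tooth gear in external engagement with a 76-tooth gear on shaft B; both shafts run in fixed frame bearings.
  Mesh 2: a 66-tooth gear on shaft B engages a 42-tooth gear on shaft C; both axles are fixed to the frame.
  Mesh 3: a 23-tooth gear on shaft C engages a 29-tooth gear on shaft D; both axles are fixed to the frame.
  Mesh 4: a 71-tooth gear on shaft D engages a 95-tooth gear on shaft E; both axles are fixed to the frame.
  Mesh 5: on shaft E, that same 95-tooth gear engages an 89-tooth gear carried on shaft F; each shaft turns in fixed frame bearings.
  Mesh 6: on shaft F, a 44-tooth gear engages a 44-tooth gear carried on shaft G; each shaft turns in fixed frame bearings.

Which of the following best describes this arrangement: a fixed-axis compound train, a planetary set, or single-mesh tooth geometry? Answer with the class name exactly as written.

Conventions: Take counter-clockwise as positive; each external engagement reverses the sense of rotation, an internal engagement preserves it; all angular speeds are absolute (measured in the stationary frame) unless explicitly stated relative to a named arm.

class = fixed-axis compound train [6 meshes; 6 ratios multiply, 6 sense flips]
classification: fixed-axis compound train

fixed-axis compound train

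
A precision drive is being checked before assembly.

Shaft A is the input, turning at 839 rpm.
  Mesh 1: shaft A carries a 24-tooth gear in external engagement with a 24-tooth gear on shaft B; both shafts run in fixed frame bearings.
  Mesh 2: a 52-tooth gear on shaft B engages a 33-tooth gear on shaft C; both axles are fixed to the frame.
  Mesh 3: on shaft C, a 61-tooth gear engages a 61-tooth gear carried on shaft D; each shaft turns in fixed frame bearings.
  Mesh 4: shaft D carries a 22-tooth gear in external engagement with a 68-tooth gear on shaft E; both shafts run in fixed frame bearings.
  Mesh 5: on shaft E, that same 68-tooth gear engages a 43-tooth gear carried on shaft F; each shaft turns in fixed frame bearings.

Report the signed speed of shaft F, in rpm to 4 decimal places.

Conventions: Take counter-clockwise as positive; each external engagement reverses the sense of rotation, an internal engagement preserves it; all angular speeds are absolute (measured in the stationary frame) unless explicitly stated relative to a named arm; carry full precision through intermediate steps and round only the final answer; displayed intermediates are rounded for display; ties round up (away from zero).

-676.4031 rpm

recognized (6 fixed axles, 5 meshes): fixed-axis compound train
mesh 1 [24T→24T]: ω = 839.0000×24/24 = 839.0000 rpm, sense flips to −
mesh 2 [52T→33T]: ω = 839.0000×52/33 = 1322.0606 rpm, sense flips to +
mesh 3 [61T→61T]: ω = 1322.0606×61/61 = 1322.0606 rpm, sense flips to −
mesh 4 [22T→68T]: ω = 1322.0606×22/68 = 427.7255 rpm, sense flips to +
mesh 5 [68T→43T]: ω = 427.7255×68/43 = 676.4031 rpm, sense flips to −
signed output speed = -676.4031 rpm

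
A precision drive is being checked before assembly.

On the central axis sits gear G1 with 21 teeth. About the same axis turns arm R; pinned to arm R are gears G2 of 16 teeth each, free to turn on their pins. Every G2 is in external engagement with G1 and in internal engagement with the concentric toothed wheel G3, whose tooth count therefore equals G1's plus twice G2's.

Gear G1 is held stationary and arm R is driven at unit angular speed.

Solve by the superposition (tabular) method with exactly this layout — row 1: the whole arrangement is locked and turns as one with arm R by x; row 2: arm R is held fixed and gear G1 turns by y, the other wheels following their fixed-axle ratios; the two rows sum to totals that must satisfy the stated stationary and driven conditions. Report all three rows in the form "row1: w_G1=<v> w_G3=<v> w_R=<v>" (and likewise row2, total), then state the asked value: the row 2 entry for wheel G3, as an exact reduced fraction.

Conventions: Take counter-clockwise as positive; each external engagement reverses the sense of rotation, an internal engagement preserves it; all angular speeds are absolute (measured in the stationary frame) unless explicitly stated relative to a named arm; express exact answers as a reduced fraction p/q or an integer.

planetary set (21T centre, 16T on arm, 53T internal) — Willis relation
row 1 — lock + rotate with arm: ω_sun = ω_ring = ω_arm = x
superposition row 2 [arm held]: sun y, ring −(21/53)·y, arm 0
boundary: total ω_sun = x + y = 0 and total ω_arm = x = 1  ⇒  y = -1, x = 1
row 2 ring = −(21/53)·(-1) = 21/53
totals (row 1 + row 2): sun 1 + (-1) = 0, ring 1 + 21/53 = 74/53, arm 1 + 0 = 1
asked cell (row2, ring) = 21/53

row1: w_G1=1 w_G3=1 w_R=1
row2: w_G1=-1 w_G3=21/53 w_R=0
total: w_G1=0 w_G3=74/53 w_R=1
asked value: 21/53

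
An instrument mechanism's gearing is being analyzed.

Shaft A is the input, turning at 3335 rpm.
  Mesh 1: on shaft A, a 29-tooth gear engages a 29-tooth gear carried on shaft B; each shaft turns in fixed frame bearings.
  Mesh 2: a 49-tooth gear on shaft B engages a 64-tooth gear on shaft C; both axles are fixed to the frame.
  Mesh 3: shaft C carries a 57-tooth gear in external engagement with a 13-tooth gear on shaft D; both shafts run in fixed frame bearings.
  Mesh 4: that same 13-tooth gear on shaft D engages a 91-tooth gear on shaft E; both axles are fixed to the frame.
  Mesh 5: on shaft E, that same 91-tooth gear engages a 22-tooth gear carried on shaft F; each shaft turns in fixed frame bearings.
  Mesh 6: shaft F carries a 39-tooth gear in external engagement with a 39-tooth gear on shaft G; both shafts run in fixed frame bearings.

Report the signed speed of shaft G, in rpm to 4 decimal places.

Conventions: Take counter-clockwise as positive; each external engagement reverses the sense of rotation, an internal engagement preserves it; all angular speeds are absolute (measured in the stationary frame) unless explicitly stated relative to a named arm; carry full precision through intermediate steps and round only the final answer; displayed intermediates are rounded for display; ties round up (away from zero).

+6615.5220 rpm

topology: fixed-axis compound train — 6 meshes, A→G
mesh 1 [29T→29T]: ω = 3335.0000×29/29 = 3335.0000 rpm, sense flips to −
mesh 2 [49T→64T]: ω = 3335.0000×49/64 = 2553.3594 rpm, sense flips to +
mesh 3 [57T→13T]: ω = 2553.3594×57/13 = 11195.4988 rpm, sense flips to −
mesh 4 [13T→91T]: ω = 11195.4988×13/91 = 1599.3570 rpm, sense flips to +
mesh 5 [91T→22T]: ω = 1599.3570×91/22 = 6615.5220 rpm, sense flips to −
mesh 6 [39T→39T]: ω = 6615.5220×39/39 = 6615.5220 rpm, sense flips to +
signed output speed = +6615.5220 rpm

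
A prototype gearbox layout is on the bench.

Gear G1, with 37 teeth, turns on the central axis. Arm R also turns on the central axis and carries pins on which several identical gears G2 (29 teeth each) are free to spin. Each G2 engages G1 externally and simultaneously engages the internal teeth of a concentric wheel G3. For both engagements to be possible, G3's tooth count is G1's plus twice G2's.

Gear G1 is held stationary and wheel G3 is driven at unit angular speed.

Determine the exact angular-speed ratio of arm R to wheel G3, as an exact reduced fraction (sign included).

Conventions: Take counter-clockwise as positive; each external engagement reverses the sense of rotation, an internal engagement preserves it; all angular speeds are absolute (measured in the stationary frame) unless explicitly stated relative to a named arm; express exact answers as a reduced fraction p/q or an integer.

topology: planetary set — G1 37T / G2 29T / G3 95T, arm = carrier (Willis)
ring teeth: 37 + 2·29 = 95
37(ω_sun−ω_arm) = −95(ω_ring−ω_arm),  ω_sun = 0, ω_ring = 1
37(0−ω_arm) = −95(1−ω_arm)  ⇒  132·ω_arm = 95  ⇒  ω_arm = 95/132
ω_out/ω_in = 95/132

95/132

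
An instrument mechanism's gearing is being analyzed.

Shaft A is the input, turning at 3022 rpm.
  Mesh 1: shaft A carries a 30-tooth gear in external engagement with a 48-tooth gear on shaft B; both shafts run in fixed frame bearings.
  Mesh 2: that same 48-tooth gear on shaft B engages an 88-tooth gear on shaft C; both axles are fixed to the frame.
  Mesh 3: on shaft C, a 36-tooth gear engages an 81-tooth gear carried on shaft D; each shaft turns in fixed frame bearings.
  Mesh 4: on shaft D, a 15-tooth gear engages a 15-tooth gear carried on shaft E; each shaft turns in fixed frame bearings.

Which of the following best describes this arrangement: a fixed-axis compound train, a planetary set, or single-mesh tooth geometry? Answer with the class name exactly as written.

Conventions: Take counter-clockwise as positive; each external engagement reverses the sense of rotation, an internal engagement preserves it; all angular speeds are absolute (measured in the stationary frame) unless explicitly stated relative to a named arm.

fixed-axis compound train

recognized (5 fixed axles, 4 meshes): fixed-axis compound train
classification: fixed-axis compound train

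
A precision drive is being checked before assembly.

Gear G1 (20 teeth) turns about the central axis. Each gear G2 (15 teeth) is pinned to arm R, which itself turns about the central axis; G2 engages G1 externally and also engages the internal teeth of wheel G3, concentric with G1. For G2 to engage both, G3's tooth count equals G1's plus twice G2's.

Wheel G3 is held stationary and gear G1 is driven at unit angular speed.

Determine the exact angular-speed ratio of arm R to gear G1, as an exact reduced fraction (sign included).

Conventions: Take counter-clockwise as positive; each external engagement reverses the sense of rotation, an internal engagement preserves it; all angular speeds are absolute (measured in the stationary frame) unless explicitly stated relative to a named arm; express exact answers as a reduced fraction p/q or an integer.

class = planetary set [G3 = 20+2·15 = 50; Willis about the carrier]
ring teeth: 20 + 2·15 = 50
20(ω_sun−ω_arm) = −50(ω_ring−ω_arm),  ω_ring = 0, ω_sun = 1
20(1−ω_arm) = −50(0−ω_arm)  ⇒  70·ω_arm = 20  ⇒  ω_arm = 2/7
ω_out/ω_in = 2/7

2/7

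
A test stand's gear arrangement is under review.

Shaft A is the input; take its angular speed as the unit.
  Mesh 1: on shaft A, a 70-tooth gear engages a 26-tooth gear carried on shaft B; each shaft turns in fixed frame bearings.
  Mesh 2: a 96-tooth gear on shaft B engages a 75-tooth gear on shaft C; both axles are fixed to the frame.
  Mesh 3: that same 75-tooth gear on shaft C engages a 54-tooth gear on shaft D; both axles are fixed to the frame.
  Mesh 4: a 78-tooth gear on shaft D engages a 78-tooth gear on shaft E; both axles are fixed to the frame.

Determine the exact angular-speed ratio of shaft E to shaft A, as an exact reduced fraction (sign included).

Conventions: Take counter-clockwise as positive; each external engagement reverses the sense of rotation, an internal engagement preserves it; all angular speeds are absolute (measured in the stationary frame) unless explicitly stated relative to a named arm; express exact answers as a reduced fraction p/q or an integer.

class = fixed-axis compound train [4 meshes; 4 ratios multiply, 4 sense flips]
mesh 1 [70T→26T]: running ratio 35/13, sense −
mesh 2 [96T→75T]: running ratio 224/65, sense +
mesh 3 [75T→54T]: running ratio 560/117, sense −
mesh 4 [78T→78T]: running ratio 560/117, sense +
ω_out/ω_in = 560/117

560/117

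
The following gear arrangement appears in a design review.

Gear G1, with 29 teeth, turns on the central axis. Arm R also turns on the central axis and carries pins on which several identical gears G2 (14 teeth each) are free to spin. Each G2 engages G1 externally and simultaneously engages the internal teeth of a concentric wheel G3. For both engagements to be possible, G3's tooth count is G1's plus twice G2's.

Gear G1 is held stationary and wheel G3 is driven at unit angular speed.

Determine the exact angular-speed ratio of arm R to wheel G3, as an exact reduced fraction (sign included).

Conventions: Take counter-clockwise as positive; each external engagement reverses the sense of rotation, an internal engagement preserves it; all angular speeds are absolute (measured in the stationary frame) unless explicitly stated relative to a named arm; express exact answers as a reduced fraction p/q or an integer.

planetary set (29T centre, 14T on arm, 57T internal) — Willis relation
ring teeth: 29 + 2·14 = 57
29(ω_sun−ω_arm) = −57(ω_ring−ω_arm),  ω_sun = 0, ω_ring = 1
29(0−ω_arm) = −57(1−ω_arm)  ⇒  86·ω_arm = 57  ⇒  ω_arm = 57/86
ω_out/ω_in = 57/86

57/86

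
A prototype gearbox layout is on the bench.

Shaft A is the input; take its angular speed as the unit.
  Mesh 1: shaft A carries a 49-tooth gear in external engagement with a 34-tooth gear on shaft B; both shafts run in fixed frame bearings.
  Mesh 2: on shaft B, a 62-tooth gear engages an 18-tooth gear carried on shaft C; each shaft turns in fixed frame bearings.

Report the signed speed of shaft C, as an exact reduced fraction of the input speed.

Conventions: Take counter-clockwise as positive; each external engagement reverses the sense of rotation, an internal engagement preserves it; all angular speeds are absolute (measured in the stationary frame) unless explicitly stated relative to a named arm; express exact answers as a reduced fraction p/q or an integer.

1519/306

2-mesh fixed-axis compound train (all bearings frame-fixed)
mesh 1 [49T→34T]: |ω|/ω_in = 1×49/34 = 49/34, sense flips to −
mesh 2 [62T→18T]: |ω|/ω_in = (49/34)×62/18 = 1519/306, sense flips to +
signed output speed (× input speed) = 1519/306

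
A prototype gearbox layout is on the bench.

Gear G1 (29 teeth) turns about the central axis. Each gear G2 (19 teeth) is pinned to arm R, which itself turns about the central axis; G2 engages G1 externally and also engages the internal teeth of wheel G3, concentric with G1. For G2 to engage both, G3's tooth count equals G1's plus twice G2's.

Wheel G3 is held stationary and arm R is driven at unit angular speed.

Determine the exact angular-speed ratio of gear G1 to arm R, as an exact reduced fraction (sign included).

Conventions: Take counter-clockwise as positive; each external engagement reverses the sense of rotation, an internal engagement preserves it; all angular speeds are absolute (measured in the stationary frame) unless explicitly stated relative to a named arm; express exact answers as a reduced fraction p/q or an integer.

96/29

planetary set (29T centre, 19T on arm, 67T internal) — Willis relation
ring teeth: 29 + 2·19 = 67
29(ω_sun−ω_arm) = −67(ω_ring−ω_arm),  ω_ring = 0, ω_arm = 1
ω_sun = 1 − (67/29)(0−1) = 96/29
ω_out/ω_in = 96/29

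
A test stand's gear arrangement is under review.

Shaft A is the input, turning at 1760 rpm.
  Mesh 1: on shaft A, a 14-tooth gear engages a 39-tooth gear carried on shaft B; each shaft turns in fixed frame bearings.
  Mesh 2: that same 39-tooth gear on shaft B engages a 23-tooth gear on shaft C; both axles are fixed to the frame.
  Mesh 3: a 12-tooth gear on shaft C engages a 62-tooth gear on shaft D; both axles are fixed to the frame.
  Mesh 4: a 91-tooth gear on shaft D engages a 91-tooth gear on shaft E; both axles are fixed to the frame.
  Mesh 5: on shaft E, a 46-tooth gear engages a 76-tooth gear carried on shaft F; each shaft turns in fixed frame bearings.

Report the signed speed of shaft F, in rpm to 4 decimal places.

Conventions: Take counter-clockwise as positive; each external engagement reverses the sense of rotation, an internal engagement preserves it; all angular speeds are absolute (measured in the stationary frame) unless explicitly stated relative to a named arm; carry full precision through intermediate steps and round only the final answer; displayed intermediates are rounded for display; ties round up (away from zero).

recognized (6 fixed axles, 5 meshes): fixed-axis compound train
mesh 1 [14T→39T]: ω = 1760.0000×14/39 = 631.7949 rpm, sense flips to −
mesh 2 [39T→23T]: ω = 631.7949×39/23 = 1071.3043 rpm, sense flips to +
mesh 3 [12T→62T]: ω = 1071.3043×12/62 = 207.3492 rpm, sense flips to −
mesh 4 [91T→91T]: ω = 207.3492×91/91 = 207.3492 rpm, sense flips to +
mesh 5 [46T→76T]: ω = 207.3492×46/76 = 125.5008 rpm, sense flips to −
signed output speed = -125.5008 rpm

-125.5008 rpm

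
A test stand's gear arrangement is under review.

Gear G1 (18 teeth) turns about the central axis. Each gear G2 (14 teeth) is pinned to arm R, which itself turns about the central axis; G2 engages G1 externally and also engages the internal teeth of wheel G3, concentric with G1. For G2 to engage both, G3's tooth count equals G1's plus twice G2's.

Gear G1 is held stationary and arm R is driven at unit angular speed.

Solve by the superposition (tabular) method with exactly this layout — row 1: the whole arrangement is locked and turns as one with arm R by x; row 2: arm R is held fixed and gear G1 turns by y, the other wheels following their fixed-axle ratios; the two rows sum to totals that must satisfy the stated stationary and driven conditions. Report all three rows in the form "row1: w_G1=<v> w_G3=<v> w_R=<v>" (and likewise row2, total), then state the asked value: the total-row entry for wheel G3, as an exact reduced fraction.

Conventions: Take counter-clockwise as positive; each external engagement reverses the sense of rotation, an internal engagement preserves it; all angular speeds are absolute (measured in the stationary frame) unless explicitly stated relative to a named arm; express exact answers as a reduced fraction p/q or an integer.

planetary set (18T centre, 14T on arm, 46T internal) — Willis relation
superposition row 1 [locked train]: every member turns x
row 2 — arm fixed, fixed-axis ratios: sun y, ring −(18/46)·y, arm 0
boundary: total ω_sun = x + y = 0 and total ω_arm = x = 1  ⇒  y = -1, x = 1
row 2 ring = −(18/46)·(-1) = 9/23
totals (row 1 + row 2): sun 1 + (-1) = 0, ring 1 + 9/23 = 32/23, arm 1 + 0 = 1
asked cell (total, ring) = 32/23

row1: w_G1=1 w_G3=1 w_R=1
row2: w_G1=-1 w_G3=9/23 w_R=0
total: w_G1=0 w_G3=32/23 w_R=1
asked value: 32/23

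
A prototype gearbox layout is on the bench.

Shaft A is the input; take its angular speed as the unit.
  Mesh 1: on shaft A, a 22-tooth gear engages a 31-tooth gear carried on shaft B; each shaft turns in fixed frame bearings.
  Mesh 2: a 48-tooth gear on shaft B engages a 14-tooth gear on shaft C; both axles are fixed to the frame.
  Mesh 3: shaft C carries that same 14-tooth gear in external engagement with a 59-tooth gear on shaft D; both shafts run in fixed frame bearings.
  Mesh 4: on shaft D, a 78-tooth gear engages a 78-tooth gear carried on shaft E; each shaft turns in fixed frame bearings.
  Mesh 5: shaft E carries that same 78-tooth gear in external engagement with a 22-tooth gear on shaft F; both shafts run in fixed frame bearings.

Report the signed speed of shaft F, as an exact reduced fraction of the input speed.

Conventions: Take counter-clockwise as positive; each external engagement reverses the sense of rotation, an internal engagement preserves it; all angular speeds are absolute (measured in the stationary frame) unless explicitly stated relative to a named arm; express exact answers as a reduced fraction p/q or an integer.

-3744/1829

5-mesh fixed-axis compound train (all bearings frame-fixed)
mesh 1 [22T→31T]: |ω|/ω_in = 1×22/31 = 22/31, sense flips to −
mesh 2 [48T→14T]: |ω|/ω_in = (22/31)×48/14 = 528/217, sense flips to +
mesh 3 [14T→59T]: |ω|/ω_in = (528/217)×14/59 = 1056/1829, sense flips to −
mesh 4 [78T→78T]: |ω|/ω_in = (1056/1829)×78/78 = 1056/1829, sense flips to +
mesh 5 [78T→22T]: |ω|/ω_in = (1056/1829)×78/22 = 3744/1829, sense flips to −
signed output speed (× input speed) = -3744/1829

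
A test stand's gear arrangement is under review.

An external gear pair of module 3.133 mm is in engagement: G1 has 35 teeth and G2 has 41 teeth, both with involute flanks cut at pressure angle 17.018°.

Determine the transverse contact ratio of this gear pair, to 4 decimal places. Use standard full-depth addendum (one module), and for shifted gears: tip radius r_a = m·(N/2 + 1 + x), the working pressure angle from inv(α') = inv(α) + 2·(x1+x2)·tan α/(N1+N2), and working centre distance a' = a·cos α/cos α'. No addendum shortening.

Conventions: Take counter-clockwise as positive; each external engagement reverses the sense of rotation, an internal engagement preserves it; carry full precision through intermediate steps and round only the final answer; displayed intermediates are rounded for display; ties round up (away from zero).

recognized (one external pair, fixed centres): single-mesh tooth geometry, m = 3.133, N1 = 35, N2 = 41
base radii: r_b1 = 52.426760, r_b2 = 61.414205
tip radii: r_a1 = 57.960500, r_a2 = 67.359500
no profile shift: α' = α, a' = a
action lengths: √(r_a1²−r_b1²) = 24.715468, √(r_a2²−r_b2²) = 27.669435
base pitch p_b = π·m·cos α = 9.411630
CR = (24.715468 + 27.669435 − 119.054000·sin 17.01800°)/9.411630 = 1.863770
contact ratio ≈ 1.8638

1.8638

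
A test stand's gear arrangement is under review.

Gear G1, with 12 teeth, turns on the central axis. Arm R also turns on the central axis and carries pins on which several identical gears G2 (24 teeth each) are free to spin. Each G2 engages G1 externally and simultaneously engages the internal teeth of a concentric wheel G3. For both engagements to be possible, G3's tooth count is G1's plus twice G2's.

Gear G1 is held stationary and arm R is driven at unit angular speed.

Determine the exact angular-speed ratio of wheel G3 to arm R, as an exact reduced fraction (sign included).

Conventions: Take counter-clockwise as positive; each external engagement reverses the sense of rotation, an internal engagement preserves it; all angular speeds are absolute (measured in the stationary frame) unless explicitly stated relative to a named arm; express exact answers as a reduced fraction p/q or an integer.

planetary set (12T centre, 24T on arm, 60T internal) — Willis relation
ring teeth: 12 + 2·24 = 60
12(ω_sun−ω_arm) = −60(ω_ring−ω_arm),  ω_sun = 0, ω_arm = 1
ω_ring = 1 − (12/60)(0−1) = 6/5
ω_out/ω_in = 6/5

6/5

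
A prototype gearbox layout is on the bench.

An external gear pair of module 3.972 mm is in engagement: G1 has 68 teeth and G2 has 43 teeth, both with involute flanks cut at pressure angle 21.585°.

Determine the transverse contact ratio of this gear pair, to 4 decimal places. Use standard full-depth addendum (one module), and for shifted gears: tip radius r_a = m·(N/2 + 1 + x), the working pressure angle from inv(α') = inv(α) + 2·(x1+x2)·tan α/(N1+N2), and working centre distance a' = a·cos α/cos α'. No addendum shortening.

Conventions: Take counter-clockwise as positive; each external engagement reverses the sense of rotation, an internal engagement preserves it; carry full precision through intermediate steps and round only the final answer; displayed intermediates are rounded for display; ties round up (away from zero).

class = single-mesh tooth geometry [involute pair 68T × 43T, m = 3.972]
base radii: r_b1 = 125.577466, r_b2 = 79.409280
tip radii: r_a1 = 139.020000, r_a2 = 89.370000
no profile shift: α' = α, a' = a
action lengths: √(r_a1²−r_b1²) = 59.639421, √(r_a2²−r_b2²) = 41.001990
base pitch p_b = π·m·cos α = 11.603331
CR = (59.639421 + 41.001990 − 220.446000·sin 21.58500°)/11.603331 = 1.684300
contact ratio ≈ 1.6843

1.6843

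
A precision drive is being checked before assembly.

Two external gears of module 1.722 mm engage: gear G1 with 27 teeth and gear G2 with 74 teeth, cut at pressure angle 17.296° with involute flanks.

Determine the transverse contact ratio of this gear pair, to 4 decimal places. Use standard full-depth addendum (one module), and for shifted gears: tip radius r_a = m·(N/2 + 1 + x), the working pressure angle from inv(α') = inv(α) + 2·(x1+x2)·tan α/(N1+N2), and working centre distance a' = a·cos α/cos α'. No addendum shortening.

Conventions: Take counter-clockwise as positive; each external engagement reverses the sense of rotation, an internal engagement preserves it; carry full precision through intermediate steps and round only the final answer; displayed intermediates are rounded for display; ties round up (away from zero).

class = single-mesh tooth geometry [involute pair 27T × 74T, m = 1.722]
base radii: r_b1 = 22.195807, r_b2 = 60.832952
tip radii: r_a1 = 24.969000, r_a2 = 65.436000
no profile shift: α' = α, a' = a
action lengths: √(r_a1²−r_b1²) = 11.436657, √(r_a2²−r_b2²) = 24.108547
base pitch p_b = π·m·cos α = 5.165199
CR = (11.436657 + 24.108547 − 86.961000·sin 17.29600°)/5.165199 = 1.876207
contact ratio ≈ 1.8762

1.8762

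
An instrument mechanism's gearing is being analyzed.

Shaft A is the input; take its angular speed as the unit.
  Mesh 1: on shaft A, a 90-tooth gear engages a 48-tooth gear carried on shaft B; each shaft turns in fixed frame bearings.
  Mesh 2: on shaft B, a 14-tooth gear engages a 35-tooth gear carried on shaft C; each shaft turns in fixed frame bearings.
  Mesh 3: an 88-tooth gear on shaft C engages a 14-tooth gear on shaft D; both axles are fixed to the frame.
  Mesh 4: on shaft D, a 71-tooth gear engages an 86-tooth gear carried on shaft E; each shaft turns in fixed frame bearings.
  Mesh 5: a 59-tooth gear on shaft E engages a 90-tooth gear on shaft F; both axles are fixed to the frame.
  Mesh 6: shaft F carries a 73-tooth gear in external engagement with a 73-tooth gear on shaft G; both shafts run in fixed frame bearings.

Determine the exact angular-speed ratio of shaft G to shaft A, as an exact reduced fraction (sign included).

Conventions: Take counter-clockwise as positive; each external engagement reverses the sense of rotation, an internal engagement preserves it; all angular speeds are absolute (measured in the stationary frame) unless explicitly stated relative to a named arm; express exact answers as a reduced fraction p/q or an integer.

class = fixed-axis compound train [6 meshes; 6 ratios multiply, 6 sense flips]
mesh 1 [90T→48T]: running ratio 15/8, sense −
mesh 2 [14T→35T]: running ratio 3/4, sense +
mesh 3 [88T→14T]: running ratio 33/7, sense −
mesh 4 [71T→86T]: running ratio 2343/602, sense +
mesh 5 [59T→90T]: running ratio 46079/18060, sense −
mesh 6 [73T→73T]: running ratio 46079/18060, sense +
ω_out/ω_in = 46079/18060

46079/18060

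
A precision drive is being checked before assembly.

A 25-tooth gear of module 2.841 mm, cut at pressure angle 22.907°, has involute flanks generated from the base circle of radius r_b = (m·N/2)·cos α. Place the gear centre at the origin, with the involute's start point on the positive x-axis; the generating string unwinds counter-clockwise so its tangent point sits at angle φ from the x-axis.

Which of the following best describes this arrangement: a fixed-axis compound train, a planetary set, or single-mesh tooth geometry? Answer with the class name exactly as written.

single-mesh involute tooth geometry (25T wheel at module 2.841)
classification: single-mesh tooth geometry

single-mesh tooth geometry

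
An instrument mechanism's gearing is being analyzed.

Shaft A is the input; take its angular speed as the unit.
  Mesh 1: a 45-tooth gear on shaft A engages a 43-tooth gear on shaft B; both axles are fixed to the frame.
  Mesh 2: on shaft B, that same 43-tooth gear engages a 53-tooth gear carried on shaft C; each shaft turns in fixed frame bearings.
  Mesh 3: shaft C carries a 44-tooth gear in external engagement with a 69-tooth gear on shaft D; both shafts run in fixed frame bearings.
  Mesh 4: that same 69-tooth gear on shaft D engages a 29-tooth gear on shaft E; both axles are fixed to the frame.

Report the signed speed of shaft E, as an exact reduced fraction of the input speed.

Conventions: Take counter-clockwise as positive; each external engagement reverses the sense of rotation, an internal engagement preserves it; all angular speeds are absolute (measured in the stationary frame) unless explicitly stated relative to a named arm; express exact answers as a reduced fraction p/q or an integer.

4-mesh fixed-axis compound train (all bearings frame-fixed)
mesh 1 [45T→43T]: |ω|/ω_in = 1×45/43 = 45/43, sense flips to −
mesh 2 [43T→53T]: |ω|/ω_in = (45/43)×43/53 = 45/53, sense flips to +
mesh 3 [44T→69T]: |ω|/ω_in = (45/53)×44/69 = 660/1219, sense flips to −
mesh 4 [69T→29T]: |ω|/ω_in = (660/1219)×69/29 = 1980/1537, sense flips to +
signed output speed (× input speed) = 1980/1537

1980/1537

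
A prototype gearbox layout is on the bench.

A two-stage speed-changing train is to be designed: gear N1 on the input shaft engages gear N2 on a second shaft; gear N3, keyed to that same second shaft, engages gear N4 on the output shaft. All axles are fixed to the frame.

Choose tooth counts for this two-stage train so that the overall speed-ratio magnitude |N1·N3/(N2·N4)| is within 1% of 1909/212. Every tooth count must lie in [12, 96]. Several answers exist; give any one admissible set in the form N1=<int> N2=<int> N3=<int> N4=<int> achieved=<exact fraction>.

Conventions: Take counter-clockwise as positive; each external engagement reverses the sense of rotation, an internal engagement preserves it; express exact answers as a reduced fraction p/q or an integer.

N1=69 N2=12 N3=83 N4=53 achieved=1909/212

2-stage fixed-axis compound train for ratio 1909/212
target = 1909/212 in lowest terms: an exact hit needs N1·N3 = k·1909 and N2·N4 = k·212 for one integer k, every count in [12, 96]; additionally prefer no 1:1 stage (N1 ≠ N2, N3 ≠ N4)
k = 1…2: no 1:1-free in-range split of k·1909 and k·212 into factor pairs; take k = 3
k = 3: N1·N3 = 5727 = 69·83, N2·N4 = 636 = 12·53
achieved = 69·83/(12·53) = 1909/212; |achieved − target| = 0 ≤ 1909/21200 ✓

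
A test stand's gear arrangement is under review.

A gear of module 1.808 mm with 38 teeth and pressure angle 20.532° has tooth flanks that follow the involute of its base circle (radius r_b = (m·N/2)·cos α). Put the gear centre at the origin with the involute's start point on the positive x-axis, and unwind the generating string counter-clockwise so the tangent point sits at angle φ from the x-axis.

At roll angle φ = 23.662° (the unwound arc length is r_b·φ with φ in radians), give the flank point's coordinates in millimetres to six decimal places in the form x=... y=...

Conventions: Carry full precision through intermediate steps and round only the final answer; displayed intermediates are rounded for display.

x=34.797293 y=0.742487

recognized (one wheel, involute flank): single-mesh tooth geometry, m = 1.808, N = 38
pitch radius r_p = m·N/2 = 1.808·38/2 = 34.352000
base radius r_b = r_p·cos α = 34.352000·cos 20.532° = 32.169839
roll angle φ = 23.662° = 0.41297981 rad
x = r_b·(cos φ + φ·sin φ) = 34.797293
y = r_b·(sin φ − φ·cos φ) = 0.742487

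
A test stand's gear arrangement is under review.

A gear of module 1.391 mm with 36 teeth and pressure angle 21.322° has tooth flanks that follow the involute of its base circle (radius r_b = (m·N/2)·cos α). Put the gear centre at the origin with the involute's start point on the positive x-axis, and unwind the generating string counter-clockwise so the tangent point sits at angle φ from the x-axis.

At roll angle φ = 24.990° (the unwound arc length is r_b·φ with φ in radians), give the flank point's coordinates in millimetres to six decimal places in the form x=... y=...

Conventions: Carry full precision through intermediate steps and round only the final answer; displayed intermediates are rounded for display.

class = single-mesh tooth geometry [base-circle involute, m = 1.391, 36T]
pitch radius r_p = m·N/2 = 1.391·36/2 = 25.038000
base radius r_b = r_p·cos α = 25.038000·cos 21.322° = 23.324191
roll angle φ = 24.990° = 0.43615778 rad
x = r_b·(cos φ + φ·sin φ) = 25.438314
y = r_b·(sin φ − φ·cos φ) = 0.632895

x=25.438314 y=0.632895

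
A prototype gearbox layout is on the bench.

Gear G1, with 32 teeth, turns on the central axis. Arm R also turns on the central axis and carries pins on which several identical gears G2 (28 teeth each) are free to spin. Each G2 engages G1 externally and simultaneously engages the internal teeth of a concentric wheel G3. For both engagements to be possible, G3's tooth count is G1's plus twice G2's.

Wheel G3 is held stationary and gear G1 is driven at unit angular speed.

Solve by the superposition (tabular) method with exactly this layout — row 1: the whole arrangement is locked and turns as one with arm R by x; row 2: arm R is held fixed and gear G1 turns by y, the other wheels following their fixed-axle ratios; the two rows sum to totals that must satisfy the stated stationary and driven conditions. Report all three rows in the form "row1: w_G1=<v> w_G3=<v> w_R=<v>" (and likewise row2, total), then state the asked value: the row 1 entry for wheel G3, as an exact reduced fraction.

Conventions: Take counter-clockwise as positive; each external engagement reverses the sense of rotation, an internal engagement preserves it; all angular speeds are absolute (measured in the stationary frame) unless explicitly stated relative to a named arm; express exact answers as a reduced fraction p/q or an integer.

recognized (axles ride arm R): planetary set, 32/28/88 teeth
superposition row 1 [locked train]: every member turns x
row 2: sun turns y, ring = −(32/88)·y, arm 0
boundary: total ω_ring = x − (32/88)·y = 0 and total ω_sun = x + y = 1  ⇒  y = 11/15, x = 4/15
row 2 ring = −(32/88)·11/15 = -4/15
totals (row 1 + row 2): sun 4/15 + 11/15 = 1, ring 4/15 + (-4/15) = 0, arm 4/15 + 0 = 4/15
asked cell (row1, ring) = 4/15

row1: w_G1=4/15 w_G3=4/15 w_R=4/15
row2: w_G1=11/15 w_G3=-4/15 w_R=0
total: w_G1=1 w_G3=0 w_R=4/15
asked value: 4/15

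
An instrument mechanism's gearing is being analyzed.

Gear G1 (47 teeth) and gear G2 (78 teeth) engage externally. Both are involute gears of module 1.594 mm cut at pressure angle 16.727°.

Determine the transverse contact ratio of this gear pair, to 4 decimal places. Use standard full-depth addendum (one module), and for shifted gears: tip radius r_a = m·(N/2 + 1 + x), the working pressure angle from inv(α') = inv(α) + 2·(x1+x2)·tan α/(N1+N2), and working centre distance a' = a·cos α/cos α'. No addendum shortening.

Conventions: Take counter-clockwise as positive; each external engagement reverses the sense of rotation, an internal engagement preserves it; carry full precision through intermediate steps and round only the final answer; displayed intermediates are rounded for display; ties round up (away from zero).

class = single-mesh tooth geometry [involute pair 47T × 78T, m = 1.594]
base radii: r_b1 = 35.873996, r_b2 = 59.535568
tip radii: r_a1 = 39.053000, r_a2 = 63.760000
no profile shift: α' = α, a' = a
action lengths: √(r_a1²−r_b1²) = 15.433509, √(r_a2²−r_b2²) = 22.822219
base pitch p_b = π·m·cos α = 4.795808
CR = (15.433509 + 22.822219 − 99.625000·sin 16.72700°)/4.795808 = 1.998094
contact ratio ≈ 1.9981

1.9981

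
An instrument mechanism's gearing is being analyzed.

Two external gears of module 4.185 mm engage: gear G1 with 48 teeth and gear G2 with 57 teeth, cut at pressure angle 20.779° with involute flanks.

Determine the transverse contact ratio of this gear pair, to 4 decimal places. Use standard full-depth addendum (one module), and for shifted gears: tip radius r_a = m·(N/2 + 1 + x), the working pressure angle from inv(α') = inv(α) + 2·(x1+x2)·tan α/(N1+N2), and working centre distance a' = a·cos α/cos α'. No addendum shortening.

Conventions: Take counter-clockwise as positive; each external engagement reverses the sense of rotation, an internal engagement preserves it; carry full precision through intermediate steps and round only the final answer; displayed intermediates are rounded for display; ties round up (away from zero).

topology: single-mesh involute geometry — m = 4.185, 48T/57T pair
base radii: r_b1 = 93.906957, r_b2 = 111.514512
tip radii: r_a1 = 104.625000, r_a2 = 123.457500
no profile shift: α' = α, a' = a
action lengths: √(r_a1²−r_b1²) = 46.128885, √(r_a2²−r_b2²) = 52.974220
base pitch p_b = π·m·cos α = 12.292392
CR = (46.128885 + 52.974220 − 219.712500·sin 20.77900°)/12.292392 = 1.721142
contact ratio ≈ 1.7211

1.7211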